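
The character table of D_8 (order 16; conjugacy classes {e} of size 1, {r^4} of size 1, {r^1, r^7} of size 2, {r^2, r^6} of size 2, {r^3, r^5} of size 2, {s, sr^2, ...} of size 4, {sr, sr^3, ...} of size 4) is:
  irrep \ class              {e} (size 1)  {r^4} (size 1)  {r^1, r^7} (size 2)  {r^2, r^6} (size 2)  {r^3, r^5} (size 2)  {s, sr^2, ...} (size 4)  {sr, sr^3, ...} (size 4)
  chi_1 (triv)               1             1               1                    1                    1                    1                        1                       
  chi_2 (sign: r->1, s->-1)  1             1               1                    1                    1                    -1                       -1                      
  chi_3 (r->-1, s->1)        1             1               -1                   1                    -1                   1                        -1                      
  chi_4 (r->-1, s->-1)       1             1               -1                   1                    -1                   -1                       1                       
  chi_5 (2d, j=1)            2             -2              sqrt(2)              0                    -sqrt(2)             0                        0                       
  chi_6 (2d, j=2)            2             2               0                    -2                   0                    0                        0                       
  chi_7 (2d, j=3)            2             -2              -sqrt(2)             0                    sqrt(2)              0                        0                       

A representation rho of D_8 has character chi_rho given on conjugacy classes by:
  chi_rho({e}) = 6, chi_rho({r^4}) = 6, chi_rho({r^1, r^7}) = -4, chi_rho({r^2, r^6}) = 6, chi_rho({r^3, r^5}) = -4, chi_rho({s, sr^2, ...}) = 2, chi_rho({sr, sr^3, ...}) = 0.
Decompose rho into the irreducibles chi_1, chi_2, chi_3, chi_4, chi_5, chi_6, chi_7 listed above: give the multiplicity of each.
Multiplicities: chi_1: 1, chi_2: 0, chi_3: 3, chi_4: 2, chi_5: 0, chi_6: 0, chi_7: 0.

Explanation: Use <chi_rho, chi> = (1/|G|) sum_C |C| * chi_rho(C) * conj(chi(C)) with |G| = 16 for each irreducible chi in the table:
  <chi_rho, chi_1> = (1/16)[1*(6)*conj(1) + 1*(6)*conj(1) + 2*(-4)*conj(1) + 2*(6)*conj(1) + 2*(-4)*conj(1) + 4*(2)*conj(1) + 4*(0)*conj(1)]
      = (1/16)[(6) + (6) + (-8) + (12) + (-8) + (8) + (0)] = 16/16 = 1
  <chi_rho, chi_2> = (1/16)[1*(6)*conj(1) + 1*(6)*conj(1) + 2*(-4)*conj(1) + 2*(6)*conj(1) + 2*(-4)*conj(1) + 4*(2)*conj(-1) + 4*(0)*conj(-1)]
      = (1/16)[(6) + (6) + (-8) + (12) + (-8) + (-8) + (0)] = 0/16 = 0
  <chi_rho, chi_3> = (1/16)[1*(6)*conj(1) + 1*(6)*conj(1) + 2*(-4)*conj(-1) + 2*(6)*conj(1) + 2*(-4)*conj(-1) + 4*(2)*conj(1) + 4*(0)*conj(-1)]
      = (1/16)[(6) + (6) + (8) + (12) + (8) + (8) + (0)] = 48/16 = 3
  <chi_rho, chi_4> = (1/16)[1*(6)*conj(1) + 1*(6)*conj(1) + 2*(-4)*conj(-1) + 2*(6)*conj(1) + 2*(-4)*conj(-1) + 4*(2)*conj(-1) + 4*(0)*conj(1)]
      = (1/16)[(6) + (6) + (8) + (12) + (8) + (-8) + (0)] = 32/16 = 2
  <chi_rho, chi_5> = (1/16)[1*(6)*conj(2) + 1*(6)*conj(-2) + 2*(-4)*conj(sqrt(2)) + 2*(6)*conj(0) + 2*(-4)*conj(-sqrt(2)) + 4*(2)*conj(0) + 4*(0)*conj(0)]
      = (1/16)[(12) + (-12) + (-8*sqrt(2)) + (0) + (8*sqrt(2)) + (0) + (0)] = 0/16 = 0
  <chi_rho, chi_6> = (1/16)[1*(6)*conj(2) + 1*(6)*conj(2) + 2*(-4)*conj(0) + 2*(6)*conj(-2) + 2*(-4)*conj(0) + 4*(2)*conj(0) + 4*(0)*conj(0)]
      = (1/16)[(12) + (12) + (0) + (-24) + (0) + (0) + (0)] = 0/16 = 0
  <chi_rho, chi_7> = (1/16)[1*(6)*conj(2) + 1*(6)*conj(-2) + 2*(-4)*conj(-sqrt(2)) + 2*(6)*conj(0) + 2*(-4)*conj(sqrt(2)) + 4*(2)*conj(0) + 4*(0)*conj(0)]
      = (1/16)[(12) + (-12) + (8*sqrt(2)) + (0) + (-8*sqrt(2)) + (0) + (0)] = 0/16 = 0
Dimension check: dim(rho) = sum (mult * dim) = 1*1 + 0*1 + 3*1 + 2*1 + 0*2 + 0*2 + 0*2 = 6 = chi_rho(e) = 6.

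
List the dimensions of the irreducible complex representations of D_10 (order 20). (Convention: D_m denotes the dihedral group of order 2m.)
Dimensions: 1, 1, 1, 1, 2, 2, 2, 2

Working: There are 8 irreducibles (= number of conjugacy classes). Their dimensions d_i satisfy sum d_i^2 = |G| = 20: 1 + 1 + 1 + 1 + 4 + 4 + 4 + 4 = 20.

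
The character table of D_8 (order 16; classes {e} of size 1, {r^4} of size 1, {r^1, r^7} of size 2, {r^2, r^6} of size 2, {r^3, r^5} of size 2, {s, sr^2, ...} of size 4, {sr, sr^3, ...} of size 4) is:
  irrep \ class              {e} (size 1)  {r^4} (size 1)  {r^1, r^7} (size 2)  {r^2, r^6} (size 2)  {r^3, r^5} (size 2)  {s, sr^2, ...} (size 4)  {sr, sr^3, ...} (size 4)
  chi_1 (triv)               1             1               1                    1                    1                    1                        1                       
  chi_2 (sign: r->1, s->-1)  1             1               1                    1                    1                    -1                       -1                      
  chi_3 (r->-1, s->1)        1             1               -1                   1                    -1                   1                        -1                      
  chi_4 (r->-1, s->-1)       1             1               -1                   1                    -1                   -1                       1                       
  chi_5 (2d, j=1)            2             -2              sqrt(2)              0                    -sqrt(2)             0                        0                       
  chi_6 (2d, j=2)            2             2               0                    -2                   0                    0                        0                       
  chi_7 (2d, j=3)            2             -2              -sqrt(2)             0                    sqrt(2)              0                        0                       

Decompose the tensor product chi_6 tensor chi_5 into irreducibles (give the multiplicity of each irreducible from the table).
chi_6 tensor chi_5 = chi_5 + chi_7 (all other irreducibles have multiplicity 0).

Argument: The character of a tensor product is the pointwise product (chi_6 * chi_5)(C) = chi_6(C) * chi_5(C):
  {e}: (2)*(2), {r^4}: (2)*(-2), {r^1, r^7}: (0)*(sqrt(2)), {r^2, r^6}: (-2)*(0), {r^3, r^5}: (0)*(-sqrt(2)), {s, sr^2, ...}: (0)*(0), {sr, sr^3, ...}: (0)*(0)
so (chi_6 * chi_5) takes values
  {e} -> 4, {r^4} -> -4, {r^1, r^7} -> 0, {r^2, r^6} -> 0, {r^3, r^5} -> 0, {s, sr^2, ...} -> 0, {sr, sr^3, ...} -> 0.
Now take the inner product of this character with each irreducible chi from the table, <chi_6*chi_5, chi> = (1/16) sum_C |C| (chi_6*chi_5)(C) conj(chi(C)):
  <chi_6*chi_5, chi_1> = (1/16)[1*(4)*conj(1) + 1*(-4)*conj(1) + 2*(0)*conj(1) + 2*(0)*conj(1) + 2*(0)*conj(1) + 4*(0)*conj(1) + 4*(0)*conj(1)]
      = (1/16)[(4) + (-4) + (0) + (0) + (0) + (0) + (0)] = 0/16 = 0
  <chi_6*chi_5, chi_2> = (1/16)[1*(4)*conj(1) + 1*(-4)*conj(1) + 2*(0)*conj(1) + 2*(0)*conj(1) + 2*(0)*conj(1) + 4*(0)*conj(-1) + 4*(0)*conj(-1)]
      = (1/16)[(4) + (-4) + (0) + (0) + (0) + (0) + (0)] = 0/16 = 0
  <chi_6*chi_5, chi_3> = (1/16)[1*(4)*conj(1) + 1*(-4)*conj(1) + 2*(0)*conj(-1) + 2*(0)*conj(1) + 2*(0)*conj(-1) + 4*(0)*conj(1) + 4*(0)*conj(-1)]
      = (1/16)[(4) + (-4) + (0) + (0) + (0) + (0) + (0)] = 0/16 = 0
  <chi_6*chi_5, chi_4> = (1/16)[1*(4)*conj(1) + 1*(-4)*conj(1) + 2*(0)*conj(-1) + 2*(0)*conj(1) + 2*(0)*conj(-1) + 4*(0)*conj(-1) + 4*(0)*conj(1)]
      = (1/16)[(4) + (-4) + (0) + (0) + (0) + (0) + (0)] = 0/16 = 0
  <chi_6*chi_5, chi_5> = (1/16)[1*(4)*conj(2) + 1*(-4)*conj(-2) + 2*(0)*conj(sqrt(2)) + 2*(0)*conj(0) + 2*(0)*conj(-sqrt(2)) + 4*(0)*conj(0) + 4*(0)*conj(0)]
      = (1/16)[(8) + (8) + (0) + (0) + (0) + (0) + (0)] = 16/16 = 1
  <chi_6*chi_5, chi_6> = (1/16)[1*(4)*conj(2) + 1*(-4)*conj(2) + 2*(0)*conj(0) + 2*(0)*conj(-2) + 2*(0)*conj(0) + 4*(0)*conj(0) + 4*(0)*conj(0)]
      = (1/16)[(8) + (-8) + (0) + (0) + (0) + (0) + (0)] = 0/16 = 0
  <chi_6*chi_5, chi_7> = (1/16)[1*(4)*conj(2) + 1*(-4)*conj(-2) + 2*(0)*conj(-sqrt(2)) + 2*(0)*conj(0) + 2*(0)*conj(sqrt(2)) + 4*(0)*conj(0) + 4*(0)*conj(0)]
      = (1/16)[(8) + (8) + (0) + (0) + (0) + (0) + (0)] = 16/16 = 1
Hence the multiplicities are chi_5: 1, chi_7: 1. Dimension check: dim(chi_6)*dim(chi_5) = 2*2 = 4 and sum (mult * dim) = 1*2 + 1*2 = 4.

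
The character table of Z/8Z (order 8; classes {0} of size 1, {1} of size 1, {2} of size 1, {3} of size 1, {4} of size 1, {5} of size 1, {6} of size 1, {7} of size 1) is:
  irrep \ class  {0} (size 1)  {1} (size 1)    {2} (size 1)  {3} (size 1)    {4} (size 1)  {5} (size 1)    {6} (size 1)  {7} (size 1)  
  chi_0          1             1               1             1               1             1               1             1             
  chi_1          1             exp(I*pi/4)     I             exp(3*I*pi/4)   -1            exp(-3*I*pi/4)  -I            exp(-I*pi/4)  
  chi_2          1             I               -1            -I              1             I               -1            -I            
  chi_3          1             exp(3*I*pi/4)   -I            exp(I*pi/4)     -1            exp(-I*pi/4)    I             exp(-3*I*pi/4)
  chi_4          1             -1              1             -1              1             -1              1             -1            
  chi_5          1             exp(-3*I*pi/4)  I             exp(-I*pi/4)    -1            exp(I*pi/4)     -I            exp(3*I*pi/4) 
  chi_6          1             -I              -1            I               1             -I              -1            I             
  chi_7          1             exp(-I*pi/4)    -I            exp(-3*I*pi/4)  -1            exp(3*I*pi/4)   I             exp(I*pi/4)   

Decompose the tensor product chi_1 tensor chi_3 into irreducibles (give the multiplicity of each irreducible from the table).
chi_1 tensor chi_3 = chi_4 (all other irreducibles have multiplicity 0).

Justification: The character of a tensor product is the pointwise product (chi_1 * chi_3)(C) = chi_1(C) * chi_3(C):
  {0}: (1)*(1), {1}: (exp(I*pi/4))*(exp(3*I*pi/4)), {2}: (I)*(-I), {3}: (exp(3*I*pi/4))*(exp(I*pi/4)), {4}: (-1)*(-1), {5}: (exp(-3*I*pi/4))*(exp(-I*pi/4)), {6}: (-I)*(I), {7}: (exp(-I*pi/4))*(exp(-3*I*pi/4))
so (chi_1 * chi_3) takes values
  {0} -> 1, {1} -> -1, {2} -> 1, {3} -> -1, {4} -> 1, {5} -> -1, {6} -> 1, {7} -> -1.
Now take the inner product of this character with each irreducible chi from the table, <chi_1*chi_3, chi> = (1/8) sum_C |C| (chi_1*chi_3)(C) conj(chi(C)):
  <chi_1*chi_3, chi_0> = (1/8)[1*(1)*conj(1) + 1*(-1)*conj(1) + 1*(1)*conj(1) + 1*(-1)*conj(1) + 1*(1)*conj(1) + 1*(-1)*conj(1) + 1*(1)*conj(1) + 1*(-1)*conj(1)]
      = (1/8)[(1) + (-1) + (1) + (-1) + (1) + (-1) + (1) + (-1)] = 0/8 = 0
  <chi_1*chi_3, chi_1> = (1/8)[1*(1)*conj(1) + 1*(-1)*conj(exp(I*pi/4)) + 1*(1)*conj(I) + 1*(-1)*conj(exp(3*I*pi/4)) + 1*(1)*conj(-1) + 1*(-1)*conj(exp(-3*I*pi/4)) + 1*(1)*conj(-I) + 1*(-1)*conj(exp(-I*pi/4))]
      = (1/8)[(1) + (-exp(-I*pi/4)) + (-I) + (-exp(-3*I*pi/4)) + (-1) + (-exp(3*I*pi/4)) + (I) + (-exp(I*pi/4))] = 0/8 = 0
  <chi_1*chi_3, chi_2> = (1/8)[1*(1)*conj(1) + 1*(-1)*conj(I) + 1*(1)*conj(-1) + 1*(-1)*conj(-I) + 1*(1)*conj(1) + 1*(-1)*conj(I) + 1*(1)*conj(-1) + 1*(-1)*conj(-I)]
      = (1/8)[(1) + (I) + (-1) + (-I) + (1) + (I) + (-1) + (-I)] = 0/8 = 0
  <chi_1*chi_3, chi_3> = (1/8)[1*(1)*conj(1) + 1*(-1)*conj(exp(3*I*pi/4)) + 1*(1)*conj(-I) + 1*(-1)*conj(exp(I*pi/4)) + 1*(1)*conj(-1) + 1*(-1)*conj(exp(-I*pi/4)) + 1*(1)*conj(I) + 1*(-1)*conj(exp(-3*I*pi/4))]
      = (1/8)[(1) + (-exp(-3*I*pi/4)) + (I) + (-exp(-I*pi/4)) + (-1) + (-exp(I*pi/4)) + (-I) + (-exp(3*I*pi/4))] = 0/8 = 0
  <chi_1*chi_3, chi_4> = (1/8)[1*(1)*conj(1) + 1*(-1)*conj(-1) + 1*(1)*conj(1) + 1*(-1)*conj(-1) + 1*(1)*conj(1) + 1*(-1)*conj(-1) + 1*(1)*conj(1) + 1*(-1)*conj(-1)]
      = (1/8)[(1) + (1) + (1) + (1) + (1) + (1) + (1) + (1)] = 8/8 = 1
  <chi_1*chi_3, chi_5> = (1/8)[1*(1)*conj(1) + 1*(-1)*conj(exp(-3*I*pi/4)) + 1*(1)*conj(I) + 1*(-1)*conj(exp(-I*pi/4)) + 1*(1)*conj(-1) + 1*(-1)*conj(exp(I*pi/4)) + 1*(1)*conj(-I) + 1*(-1)*conj(exp(3*I*pi/4))]
      = (1/8)[(1) + (-exp(3*I*pi/4)) + (-I) + (-exp(I*pi/4)) + (-1) + (-exp(-I*pi/4)) + (I) + (-exp(-3*I*pi/4))] = 0/8 = 0
  <chi_1*chi_3, chi_6> = (1/8)[1*(1)*conj(1) + 1*(-1)*conj(-I) + 1*(1)*conj(-1) + 1*(-1)*conj(I) + 1*(1)*conj(1) + 1*(-1)*conj(-I) + 1*(1)*conj(-1) + 1*(-1)*conj(I)]
      = (1/8)[(1) + (-I) + (-1) + (I) + (1) + (-I) + (-1) + (I)] = 0/8 = 0
  <chi_1*chi_3, chi_7> = (1/8)[1*(1)*conj(1) + 1*(-1)*conj(exp(-I*pi/4)) + 1*(1)*conj(-I) + 1*(-1)*conj(exp(-3*I*pi/4)) + 1*(1)*conj(-1) + 1*(-1)*conj(exp(3*I*pi/4)) + 1*(1)*conj(I) + 1*(-1)*conj(exp(I*pi/4))]
      = (1/8)[(1) + (-exp(I*pi/4)) + (I) + (-exp(3*I*pi/4)) + (-1) + (-exp(-3*I*pi/4)) + (-I) + (-exp(-I*pi/4))] = 0/8 = 0
(Exp terms are combined using exp(i*s)*conj(exp(i*t)) = exp(i*(s-t)), and sums of them are collapsed using the identity that for every m > 1 the m distinct m-th roots of unity sum to 0, e.g. 1 + exp(2*I*pi/3) + exp(-2*I*pi/3) = 0.)
Hence the multiplicities are chi_4: 1. Dimension check: dim(chi_1)*dim(chi_3) = 1*1 = 1 and sum (mult * dim) = 1*1 = 1.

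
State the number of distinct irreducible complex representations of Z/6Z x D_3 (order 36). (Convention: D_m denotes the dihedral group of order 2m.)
18

Proof sketch: The number of irreducible complex representations of a finite group equals its number of conjugacy classes. For a direct product, #classes(G x H) = #classes(G) * #classes(H). Z/6Z has 6 classes (abelian), D_3 has 3 classes, so 6 * 3 = 18, so Z/6Z x D_3 (order 36) has exactly 18 irreducible complex representations.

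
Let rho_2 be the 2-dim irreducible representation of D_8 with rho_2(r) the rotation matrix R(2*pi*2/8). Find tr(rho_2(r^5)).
chi_{rho_2}(r^5) = 2*cos(2*pi*2*5/8) = 0

Solution. rho_2(r^5) is rotation by angle 2*pi*2*5/8, whose trace is 2*cos(2*pi*2*5/8) = 0.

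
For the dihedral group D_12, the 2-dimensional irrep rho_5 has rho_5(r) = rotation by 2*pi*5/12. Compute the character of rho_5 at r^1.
chi_{rho_5}(r^1) = 2*cos(2*pi*5*1/12) = -sqrt(3)

Solution. rho_5(r^1) is rotation by angle 2*pi*5*1/12, whose trace is 2*cos(2*pi*5*1/12) = -sqrt(3).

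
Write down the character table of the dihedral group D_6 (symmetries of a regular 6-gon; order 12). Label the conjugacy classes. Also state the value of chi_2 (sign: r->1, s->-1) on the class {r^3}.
Conjugacy classes: {e} of size 1, {r^3} of size 1, {r^1, r^5} of size 2, {r^2, r^4} of size 2, {s, sr^2, ...} of size 3, {sr, sr^3, ...} of size 3.
Character table:
  irrep \ class              {e} (size 1)  {r^3} (size 1)  {r^1, r^5} (size 2)  {r^2, r^4} (size 2)  {s, sr^2, ...} (size 3)  {sr, sr^3, ...} (size 3)
  chi_1 (triv)               1             1               1                    1                    1                        1                       
  chi_2 (sign: r->1, s->-1)  1             1               1                    1                    -1                       -1                      
  chi_3 (r->-1, s->1)        1             -1              -1                   1                    1                        -1                      
  chi_4 (r->-1, s->-1)       1             -1              -1                   1                    -1                       1                       
  chi_5 (2d, j=1)            2             -2              1                    -1                   0                        0                       
  chi_6 (2d, j=2)            2             2               -1                   -1                   0                        0                       

Spot check: chi_2 (sign: r->1, s->-1) on {r^3} = 1.

Proof sketch: D_6 has order 2*6 = 12 with 6 conjugacy classes, hence 6 irreducibles. Sum of squared dims 1 + 1 + 1 + 1 + 4 + 4 = 12 = |G|. Linear characters come from the abelianisation; the 2-dimensional irreps have character r^k -> 2*cos(2*pi*j*k/6), reflections -> 0.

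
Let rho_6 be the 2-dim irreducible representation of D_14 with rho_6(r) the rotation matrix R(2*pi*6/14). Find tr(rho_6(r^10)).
chi_{rho_6}(r^10) = 2*cos(2*pi*6*10/14) = -2*cos(3*pi/7)

Argument: rho_6(r^10) is rotation by angle 2*pi*6*10/14, whose trace is 2*cos(2*pi*6*10/14) = -2*cos(3*pi/7).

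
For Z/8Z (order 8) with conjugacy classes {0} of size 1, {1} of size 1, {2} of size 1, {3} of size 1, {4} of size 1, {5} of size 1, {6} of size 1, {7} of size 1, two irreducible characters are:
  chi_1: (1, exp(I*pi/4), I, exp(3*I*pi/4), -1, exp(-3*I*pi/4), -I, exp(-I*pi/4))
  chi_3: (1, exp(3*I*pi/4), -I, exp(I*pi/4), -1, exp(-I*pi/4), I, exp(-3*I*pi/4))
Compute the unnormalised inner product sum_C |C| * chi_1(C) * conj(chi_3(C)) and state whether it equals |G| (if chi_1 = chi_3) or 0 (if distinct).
Sum = 0; so <chi_1, chi_3> = 0 (distinct irreducibles are orthogonal).

Argument: Compute term by term over conjugacy classes (|C| * chi_1(C) * conj(chi_3(C))):
  1*(1)*conj(1) + 1*(exp(I*pi/4))*conj(exp(3*I*pi/4)) + 1*(I)*conj(-I) + 1*(exp(3*I*pi/4))*conj(exp(I*pi/4)) + 1*(-1)*conj(-1) + 1*(exp(-3*I*pi/4))*conj(exp(-I*pi/4)) + 1*(-I)*conj(I) + 1*(exp(-I*pi/4))*conj(exp(-3*I*pi/4))
  = (1) + (-I) + (-1) + (I) + (1) + (-I) + (-1) + (I)
  = 0.
(Exp terms are combined using exp(i*s)*conj(exp(i*t)) = exp(i*(s-t)), and sums of them are collapsed using the identity that for every m > 1 the m distinct m-th roots of unity sum to 0, e.g. 1 + exp(2*I*pi/3) + exp(-2*I*pi/3) = 0.)
Dividing by |G| = 8 gives 0/8 = 0, matching the row-orthogonality relation <chi_1, chi_3> = [chi_1 = chi_3].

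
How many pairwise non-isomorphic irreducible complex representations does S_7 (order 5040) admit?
15

Details: The number of irreducible complex representations of a finite group equals its number of conjugacy classes. Conjugacy classes in S_7 correspond to cycle types, i.e. partitions of 7; there are p(7) = 15 of them, so S_7 (order 5040) has exactly 15 irreducible complex representations.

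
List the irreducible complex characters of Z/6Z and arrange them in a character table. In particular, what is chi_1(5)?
Character table of Z/6Z (irreps indexed chi_0,...,chi_5 with chi_k(m) = zeta_6^(k*m), zeta_6 = exp(2*pi*i/6)):
  irrep \ class  {0} (size 1)  {1} (size 1)    {2} (size 1)    {3} (size 1)  {4} (size 1)    {5} (size 1)  
  chi_0          1             1               1               1             1               1             
  chi_1          1             exp(I*pi/3)     exp(2*I*pi/3)   -1            exp(-2*I*pi/3)  exp(-I*pi/3)  
  chi_2          1             exp(2*I*pi/3)   exp(-2*I*pi/3)  1             exp(2*I*pi/3)   exp(-2*I*pi/3)
  chi_3          1             -1              1               -1            1               -1            
  chi_4          1             exp(-2*I*pi/3)  exp(2*I*pi/3)   1             exp(-2*I*pi/3)  exp(2*I*pi/3) 
  chi_5          1             exp(-I*pi/3)    exp(-2*I*pi/3)  -1            exp(2*I*pi/3)   exp(I*pi/3)   

Spot check: chi_1(5) = zeta_6^(1*5) = zeta_6^5 = exp(-I*pi/3).

Why: Z/6Z is abelian, so all 6 irreducible complex representations are 1-dimensional. They are given by chi_k(m) = zeta_6^(k*m) for k = 0,...,5. Row orthogonality: sum_m chi_k(m) conj(chi_l(m)) = 6 * [k = l].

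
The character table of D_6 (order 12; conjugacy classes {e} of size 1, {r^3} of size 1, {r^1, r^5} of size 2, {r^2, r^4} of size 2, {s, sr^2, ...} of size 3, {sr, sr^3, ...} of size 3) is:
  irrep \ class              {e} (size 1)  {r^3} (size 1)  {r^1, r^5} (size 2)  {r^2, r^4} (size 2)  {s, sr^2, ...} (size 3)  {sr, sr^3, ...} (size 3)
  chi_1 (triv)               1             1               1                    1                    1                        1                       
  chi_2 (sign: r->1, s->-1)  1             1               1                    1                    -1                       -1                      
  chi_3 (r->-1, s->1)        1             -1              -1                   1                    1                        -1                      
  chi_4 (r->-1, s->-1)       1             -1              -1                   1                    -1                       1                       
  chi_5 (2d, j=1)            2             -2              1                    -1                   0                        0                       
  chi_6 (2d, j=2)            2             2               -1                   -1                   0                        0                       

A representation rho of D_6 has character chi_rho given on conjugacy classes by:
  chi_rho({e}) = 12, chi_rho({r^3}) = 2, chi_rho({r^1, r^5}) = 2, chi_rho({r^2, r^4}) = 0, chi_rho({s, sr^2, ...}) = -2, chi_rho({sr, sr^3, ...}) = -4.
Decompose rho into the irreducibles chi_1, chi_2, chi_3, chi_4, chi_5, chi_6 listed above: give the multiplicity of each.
Multiplicities: chi_1: 0, chi_2: 3, chi_3: 1, chi_4: 0, chi_5: 2, chi_6: 2.

Proof sketch: Use <chi_rho, chi> = (1/|G|) sum_C |C| * chi_rho(C) * conj(chi(C)) with |G| = 12 for each irreducible chi in the table:
  <chi_rho, chi_1> = (1/12)[1*(12)*conj(1) + 1*(2)*conj(1) + 2*(2)*conj(1) + 2*(0)*conj(1) + 3*(-2)*conj(1) + 3*(-4)*conj(1)]
      = (1/12)[(12) + (2) + (4) + (0) + (-6) + (-12)] = 0/12 = 0
  <chi_rho, chi_2> = (1/12)[1*(12)*conj(1) + 1*(2)*conj(1) + 2*(2)*conj(1) + 2*(0)*conj(1) + 3*(-2)*conj(-1) + 3*(-4)*conj(-1)]
      = (1/12)[(12) + (2) + (4) + (0) + (6) + (12)] = 36/12 = 3
  <chi_rho, chi_3> = (1/12)[1*(12)*conj(1) + 1*(2)*conj(-1) + 2*(2)*conj(-1) + 2*(0)*conj(1) + 3*(-2)*conj(1) + 3*(-4)*conj(-1)]
      = (1/12)[(12) + (-2) + (-4) + (0) + (-6) + (12)] = 12/12 = 1
  <chi_rho, chi_4> = (1/12)[1*(12)*conj(1) + 1*(2)*conj(-1) + 2*(2)*conj(-1) + 2*(0)*conj(1) + 3*(-2)*conj(-1) + 3*(-4)*conj(1)]
      = (1/12)[(12) + (-2) + (-4) + (0) + (6) + (-12)] = 0/12 = 0
  <chi_rho, chi_5> = (1/12)[1*(12)*conj(2) + 1*(2)*conj(-2) + 2*(2)*conj(1) + 2*(0)*conj(-1) + 3*(-2)*conj(0) + 3*(-4)*conj(0)]
      = (1/12)[(24) + (-4) + (4) + (0) + (0) + (0)] = 24/12 = 2
  <chi_rho, chi_6> = (1/12)[1*(12)*conj(2) + 1*(2)*conj(2) + 2*(2)*conj(-1) + 2*(0)*conj(-1) + 3*(-2)*conj(0) + 3*(-4)*conj(0)]
      = (1/12)[(24) + (4) + (-4) + (0) + (0) + (0)] = 24/12 = 2
Dimension check: dim(rho) = sum (mult * dim) = 0*1 + 3*1 + 1*1 + 0*1 + 2*2 + 2*2 = 12 = chi_rho(e) = 12.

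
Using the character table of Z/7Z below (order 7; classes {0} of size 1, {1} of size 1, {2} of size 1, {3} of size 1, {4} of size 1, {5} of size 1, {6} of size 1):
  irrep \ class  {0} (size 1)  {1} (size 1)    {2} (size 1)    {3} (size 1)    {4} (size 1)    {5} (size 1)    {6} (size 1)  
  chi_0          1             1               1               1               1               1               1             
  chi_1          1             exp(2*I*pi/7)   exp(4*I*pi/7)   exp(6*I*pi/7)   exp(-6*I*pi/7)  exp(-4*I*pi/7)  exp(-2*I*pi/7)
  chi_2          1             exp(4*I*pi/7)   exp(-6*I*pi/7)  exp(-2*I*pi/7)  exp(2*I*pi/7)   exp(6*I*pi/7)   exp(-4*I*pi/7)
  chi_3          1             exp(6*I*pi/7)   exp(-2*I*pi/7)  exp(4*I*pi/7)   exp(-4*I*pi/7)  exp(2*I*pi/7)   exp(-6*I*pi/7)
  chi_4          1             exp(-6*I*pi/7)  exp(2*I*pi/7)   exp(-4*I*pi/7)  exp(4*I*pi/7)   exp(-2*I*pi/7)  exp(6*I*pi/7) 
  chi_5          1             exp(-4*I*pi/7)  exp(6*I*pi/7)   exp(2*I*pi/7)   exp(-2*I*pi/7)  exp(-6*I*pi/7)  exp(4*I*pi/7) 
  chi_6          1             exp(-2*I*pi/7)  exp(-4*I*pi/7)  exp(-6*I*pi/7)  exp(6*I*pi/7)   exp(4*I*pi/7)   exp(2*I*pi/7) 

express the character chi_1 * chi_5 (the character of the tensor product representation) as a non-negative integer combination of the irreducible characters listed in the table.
chi_1 tensor chi_5 = chi_6 (all other irreducibles have multiplicity 0).

Why: The character of a tensor product is the pointwise product (chi_1 * chi_5)(C) = chi_1(C) * chi_5(C):
  {0}: (1)*(1), {1}: (exp(2*I*pi/7))*(exp(-4*I*pi/7)), {2}: (exp(4*I*pi/7))*(exp(6*I*pi/7)), {3}: (exp(6*I*pi/7))*(exp(2*I*pi/7)), {4}: (exp(-6*I*pi/7))*(exp(-2*I*pi/7)), {5}: (exp(-4*I*pi/7))*(exp(-6*I*pi/7)), {6}: (exp(-2*I*pi/7))*(exp(4*I*pi/7))
so (chi_1 * chi_5) takes values
  {0} -> 1, {1} -> exp(-2*I*pi/7), {2} -> exp(-4*I*pi/7), {3} -> exp(-6*I*pi/7), {4} -> exp(6*I*pi/7), {5} -> exp(4*I*pi/7), {6} -> exp(2*I*pi/7).
Now take the inner product of this character with each irreducible chi from the table, <chi_1*chi_5, chi> = (1/7) sum_C |C| (chi_1*chi_5)(C) conj(chi(C)):
  <chi_1*chi_5, chi_0> = (1/7)[1*(1)*conj(1) + 1*(exp(-2*I*pi/7))*conj(1) + 1*(exp(-4*I*pi/7))*conj(1) + 1*(exp(-6*I*pi/7))*conj(1) + 1*(exp(6*I*pi/7))*conj(1) + 1*(exp(4*I*pi/7))*conj(1) + 1*(exp(2*I*pi/7))*conj(1)]
      = (1/7)[(1) + (exp(-2*I*pi/7)) + (exp(-4*I*pi/7)) + (exp(-6*I*pi/7)) + (exp(6*I*pi/7)) + (exp(4*I*pi/7)) + (exp(2*I*pi/7))] = 0/7 = 0
  <chi_1*chi_5, chi_1> = (1/7)[1*(1)*conj(1) + 1*(exp(-2*I*pi/7))*conj(exp(2*I*pi/7)) + 1*(exp(-4*I*pi/7))*conj(exp(4*I*pi/7)) + 1*(exp(-6*I*pi/7))*conj(exp(6*I*pi/7)) + 1*(exp(6*I*pi/7))*conj(exp(-6*I*pi/7)) + 1*(exp(4*I*pi/7))*conj(exp(-4*I*pi/7)) + 1*(exp(2*I*pi/7))*conj(exp(-2*I*pi/7))]
      = (1/7)[(1) + (exp(-4*I*pi/7)) + (exp(6*I*pi/7)) + (exp(2*I*pi/7)) + (exp(-2*I*pi/7)) + (exp(-6*I*pi/7)) + (exp(4*I*pi/7))] = 0/7 = 0
  <chi_1*chi_5, chi_2> = (1/7)[1*(1)*conj(1) + 1*(exp(-2*I*pi/7))*conj(exp(4*I*pi/7)) + 1*(exp(-4*I*pi/7))*conj(exp(-6*I*pi/7)) + 1*(exp(-6*I*pi/7))*conj(exp(-2*I*pi/7)) + 1*(exp(6*I*pi/7))*conj(exp(2*I*pi/7)) + 1*(exp(4*I*pi/7))*conj(exp(6*I*pi/7)) + 1*(exp(2*I*pi/7))*conj(exp(-4*I*pi/7))]
      = (1/7)[(1) + (exp(-6*I*pi/7)) + (exp(2*I*pi/7)) + (exp(-4*I*pi/7)) + (exp(4*I*pi/7)) + (exp(-2*I*pi/7)) + (exp(6*I*pi/7))] = 0/7 = 0
  <chi_1*chi_5, chi_3> = (1/7)[1*(1)*conj(1) + 1*(exp(-2*I*pi/7))*conj(exp(6*I*pi/7)) + 1*(exp(-4*I*pi/7))*conj(exp(-2*I*pi/7)) + 1*(exp(-6*I*pi/7))*conj(exp(4*I*pi/7)) + 1*(exp(6*I*pi/7))*conj(exp(-4*I*pi/7)) + 1*(exp(4*I*pi/7))*conj(exp(2*I*pi/7)) + 1*(exp(2*I*pi/7))*conj(exp(-6*I*pi/7))]
      = (1/7)[(1) + (exp(6*I*pi/7)) + (exp(-2*I*pi/7)) + (exp(4*I*pi/7)) + (exp(-4*I*pi/7)) + (exp(2*I*pi/7)) + (exp(-6*I*pi/7))] = 0/7 = 0
  <chi_1*chi_5, chi_4> = (1/7)[1*(1)*conj(1) + 1*(exp(-2*I*pi/7))*conj(exp(-6*I*pi/7)) + 1*(exp(-4*I*pi/7))*conj(exp(2*I*pi/7)) + 1*(exp(-6*I*pi/7))*conj(exp(-4*I*pi/7)) + 1*(exp(6*I*pi/7))*conj(exp(4*I*pi/7)) + 1*(exp(4*I*pi/7))*conj(exp(-2*I*pi/7)) + 1*(exp(2*I*pi/7))*conj(exp(6*I*pi/7))]
      = (1/7)[(1) + (exp(4*I*pi/7)) + (exp(-6*I*pi/7)) + (exp(-2*I*pi/7)) + (exp(2*I*pi/7)) + (exp(6*I*pi/7)) + (exp(-4*I*pi/7))] = 0/7 = 0
  <chi_1*chi_5, chi_5> = (1/7)[1*(1)*conj(1) + 1*(exp(-2*I*pi/7))*conj(exp(-4*I*pi/7)) + 1*(exp(-4*I*pi/7))*conj(exp(6*I*pi/7)) + 1*(exp(-6*I*pi/7))*conj(exp(2*I*pi/7)) + 1*(exp(6*I*pi/7))*conj(exp(-2*I*pi/7)) + 1*(exp(4*I*pi/7))*conj(exp(-6*I*pi/7)) + 1*(exp(2*I*pi/7))*conj(exp(4*I*pi/7))]
      = (1/7)[(1) + (exp(2*I*pi/7)) + (exp(4*I*pi/7)) + (exp(6*I*pi/7)) + (exp(-6*I*pi/7)) + (exp(-4*I*pi/7)) + (exp(-2*I*pi/7))] = 0/7 = 0
  <chi_1*chi_5, chi_6> = (1/7)[1*(1)*conj(1) + 1*(exp(-2*I*pi/7))*conj(exp(-2*I*pi/7)) + 1*(exp(-4*I*pi/7))*conj(exp(-4*I*pi/7)) + 1*(exp(-6*I*pi/7))*conj(exp(-6*I*pi/7)) + 1*(exp(6*I*pi/7))*conj(exp(6*I*pi/7)) + 1*(exp(4*I*pi/7))*conj(exp(4*I*pi/7)) + 1*(exp(2*I*pi/7))*conj(exp(2*I*pi/7))]
      = (1/7)[(1) + (1) + (1) + (1) + (1) + (1) + (1)] = 7/7 = 1
(Exp terms are combined using exp(i*s)*conj(exp(i*t)) = exp(i*(s-t)), and sums of them are collapsed using the identity that for every m > 1 the m distinct m-th roots of unity sum to 0, e.g. 1 + exp(2*I*pi/3) + exp(-2*I*pi/3) = 0.)
Hence the multiplicities are chi_6: 1. Dimension check: dim(chi_1)*dim(chi_5) = 1*1 = 1 and sum (mult * dim) = 1*1 = 1.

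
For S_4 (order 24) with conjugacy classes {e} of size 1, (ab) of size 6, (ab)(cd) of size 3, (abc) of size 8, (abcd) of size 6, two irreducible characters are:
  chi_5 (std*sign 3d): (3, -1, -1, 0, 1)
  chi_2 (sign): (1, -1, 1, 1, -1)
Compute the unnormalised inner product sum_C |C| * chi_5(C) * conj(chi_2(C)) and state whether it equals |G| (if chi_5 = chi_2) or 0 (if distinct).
Sum = 0; so <chi_5, chi_2> = 0 (distinct irreducibles are orthogonal).

Justification: Compute term by term over conjugacy classes (|C| * chi_5(C) * conj(chi_2(C))):
  1*(3)*conj(1) + 6*(-1)*conj(-1) + 3*(-1)*conj(1) + 8*(0)*conj(1) + 6*(1)*conj(-1)
  = (3) + (6) + (-3) + (0) + (-6)
  = 0.
Dividing by |G| = 24 gives 0/24 = 0, matching the row-orthogonality relation <chi_5, chi_2> = [chi_5 = chi_2].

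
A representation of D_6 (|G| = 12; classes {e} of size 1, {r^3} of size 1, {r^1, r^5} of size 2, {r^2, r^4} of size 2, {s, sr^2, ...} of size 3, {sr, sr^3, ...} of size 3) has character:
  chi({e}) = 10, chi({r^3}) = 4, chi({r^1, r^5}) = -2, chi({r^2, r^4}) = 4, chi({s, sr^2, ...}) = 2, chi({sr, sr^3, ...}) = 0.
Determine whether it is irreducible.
Not irreducible (reducible): <chi, chi> = 14 > 1.

Why: <chi, chi> = (1/|G|) sum_C |C| * |chi(C)|^2 = (1/12)[1*|10|^2 + 1*|4|^2 + 2*|-2|^2 + 2*|4|^2 + 3*|2|^2 + 3*|0|^2]
  = (1/12)[(100) + (16) + (8) + (32) + (12) + (0)] = 168/12 = 14.
A character is irreducible iff <chi, chi> = 1, so this representation is reducible.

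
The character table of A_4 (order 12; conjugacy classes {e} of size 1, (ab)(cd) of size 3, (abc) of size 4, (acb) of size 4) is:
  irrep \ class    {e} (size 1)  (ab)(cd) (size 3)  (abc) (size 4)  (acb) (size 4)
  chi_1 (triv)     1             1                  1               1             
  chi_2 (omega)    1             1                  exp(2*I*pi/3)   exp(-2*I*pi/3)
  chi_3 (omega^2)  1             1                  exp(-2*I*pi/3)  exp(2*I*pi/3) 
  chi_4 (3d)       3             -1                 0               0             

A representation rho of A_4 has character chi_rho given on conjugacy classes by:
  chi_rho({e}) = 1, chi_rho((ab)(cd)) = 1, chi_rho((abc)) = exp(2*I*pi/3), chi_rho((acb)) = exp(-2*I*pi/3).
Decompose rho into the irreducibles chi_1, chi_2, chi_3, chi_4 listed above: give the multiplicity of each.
Multiplicities: chi_1: 0, chi_2: 1, chi_3: 0, chi_4: 0.

Working: Use <chi_rho, chi> = (1/|G|) sum_C |C| * chi_rho(C) * conj(chi(C)) with |G| = 12 for each irreducible chi in the table:
  <chi_rho, chi_1> = (1/12)[1*(1)*conj(1) + 3*(1)*conj(1) + 4*(exp(2*I*pi/3))*conj(1) + 4*(exp(-2*I*pi/3))*conj(1)]
      = (1/12)[(1) + (3) + (4*exp(2*I*pi/3)) + (4*exp(-2*I*pi/3))] = 0/12 = 0
  <chi_rho, chi_2> = (1/12)[1*(1)*conj(1) + 3*(1)*conj(1) + 4*(exp(2*I*pi/3))*conj(exp(2*I*pi/3)) + 4*(exp(-2*I*pi/3))*conj(exp(-2*I*pi/3))]
      = (1/12)[(1) + (3) + (4) + (4)] = 12/12 = 1
  <chi_rho, chi_3> = (1/12)[1*(1)*conj(1) + 3*(1)*conj(1) + 4*(exp(2*I*pi/3))*conj(exp(-2*I*pi/3)) + 4*(exp(-2*I*pi/3))*conj(exp(2*I*pi/3))]
      = (1/12)[(1) + (3) + (4*exp(-2*I*pi/3)) + (4*exp(2*I*pi/3))] = 0/12 = 0
  <chi_rho, chi_4> = (1/12)[1*(1)*conj(3) + 3*(1)*conj(-1) + 4*(exp(2*I*pi/3))*conj(0) + 4*(exp(-2*I*pi/3))*conj(0)]
      = (1/12)[(3) + (-3) + (0) + (0)] = 0/12 = 0
(Exp terms are combined using exp(i*s)*conj(exp(i*t)) = exp(i*(s-t)), and sums of them are collapsed using the identity that for every m > 1 the m distinct m-th roots of unity sum to 0, e.g. 1 + exp(2*I*pi/3) + exp(-2*I*pi/3) = 0.)
Dimension check: dim(rho) = sum (mult * dim) = 0*1 + 1*1 + 0*1 + 0*3 = 1 = chi_rho(e) = 1.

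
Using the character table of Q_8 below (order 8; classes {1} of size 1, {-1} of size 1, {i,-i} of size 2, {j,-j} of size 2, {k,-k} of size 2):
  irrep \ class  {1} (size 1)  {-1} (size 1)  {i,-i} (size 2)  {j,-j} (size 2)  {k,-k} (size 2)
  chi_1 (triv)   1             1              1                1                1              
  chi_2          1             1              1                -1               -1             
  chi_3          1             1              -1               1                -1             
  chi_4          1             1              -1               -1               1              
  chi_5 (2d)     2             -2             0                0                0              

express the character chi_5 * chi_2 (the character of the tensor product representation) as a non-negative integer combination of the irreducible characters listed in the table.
chi_5 tensor chi_2 = chi_5 (all other irreducibles have multiplicity 0).

The character of a tensor product is the pointwise product (chi_5 * chi_2)(C) = chi_5(C) * chi_2(C):
  {1}: (2)*(1), {-1}: (-2)*(1), {i,-i}: (0)*(1), {j,-j}: (0)*(-1), {k,-k}: (0)*(-1)
so (chi_5 * chi_2) takes values
  {1} -> 2, {-1} -> -2, {i,-i} -> 0, {j,-j} -> 0, {k,-k} -> 0.
Now take the inner product of this character with each irreducible chi from the table, <chi_5*chi_2, chi> = (1/8) sum_C |C| (chi_5*chi_2)(C) conj(chi(C)):
  <chi_5*chi_2, chi_1> = (1/8)[1*(2)*conj(1) + 1*(-2)*conj(1) + 2*(0)*conj(1) + 2*(0)*conj(1) + 2*(0)*conj(1)]
      = (1/8)[(2) + (-2) + (0) + (0) + (0)] = 0/8 = 0
  <chi_5*chi_2, chi_2> = (1/8)[1*(2)*conj(1) + 1*(-2)*conj(1) + 2*(0)*conj(1) + 2*(0)*conj(-1) + 2*(0)*conj(-1)]
      = (1/8)[(2) + (-2) + (0) + (0) + (0)] = 0/8 = 0
  <chi_5*chi_2, chi_3> = (1/8)[1*(2)*conj(1) + 1*(-2)*conj(1) + 2*(0)*conj(-1) + 2*(0)*conj(1) + 2*(0)*conj(-1)]
      = (1/8)[(2) + (-2) + (0) + (0) + (0)] = 0/8 = 0
  <chi_5*chi_2, chi_4> = (1/8)[1*(2)*conj(1) + 1*(-2)*conj(1) + 2*(0)*conj(-1) + 2*(0)*conj(-1) + 2*(0)*conj(1)]
      = (1/8)[(2) + (-2) + (0) + (0) + (0)] = 0/8 = 0
  <chi_5*chi_2, chi_5> = (1/8)[1*(2)*conj(2) + 1*(-2)*conj(-2) + 2*(0)*conj(0) + 2*(0)*conj(0) + 2*(0)*conj(0)]
      = (1/8)[(4) + (4) + (0) + (0) + (0)] = 8/8 = 1
Hence the multiplicities are chi_5: 1. Dimension check: dim(chi_5)*dim(chi_2) = 2*1 = 2 and sum (mult * dim) = 1*2 = 2.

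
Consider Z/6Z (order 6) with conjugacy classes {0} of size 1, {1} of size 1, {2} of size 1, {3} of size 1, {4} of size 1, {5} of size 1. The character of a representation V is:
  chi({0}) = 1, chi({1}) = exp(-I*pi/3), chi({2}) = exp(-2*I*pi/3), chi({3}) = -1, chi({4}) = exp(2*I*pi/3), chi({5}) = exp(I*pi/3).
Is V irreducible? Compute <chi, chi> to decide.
Irreducible: <chi, chi> = 1.

Justification: <chi, chi> = (1/|G|) sum_C |C| * |chi(C)|^2 = (1/6)[1*|1|^2 + 1*|exp(-I*pi/3)|^2 + 1*|exp(-2*I*pi/3)|^2 + 1*|-1|^2 + 1*|exp(2*I*pi/3)|^2 + 1*|exp(I*pi/3)|^2]
  = (1/6)[(1) + (1) + (1) + (1) + (1) + (1)] = 6/6 = 1.
(Exp terms are combined using exp(i*s)*conj(exp(i*t)) = exp(i*(s-t)), and sums of them are collapsed using the identity that for every m > 1 the m distinct m-th roots of unity sum to 0, e.g. 1 + exp(2*I*pi/3) + exp(-2*I*pi/3) = 0.)
A character is irreducible iff <chi, chi> = 1, so this representation is irreducible.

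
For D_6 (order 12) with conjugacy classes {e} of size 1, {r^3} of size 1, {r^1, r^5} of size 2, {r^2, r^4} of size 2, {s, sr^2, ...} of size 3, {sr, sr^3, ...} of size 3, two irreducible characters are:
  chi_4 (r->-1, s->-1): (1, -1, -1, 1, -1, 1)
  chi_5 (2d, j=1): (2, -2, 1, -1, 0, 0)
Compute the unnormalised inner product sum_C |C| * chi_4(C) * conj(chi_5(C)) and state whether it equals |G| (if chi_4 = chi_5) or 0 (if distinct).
Sum = 0; so <chi_4, chi_5> = 0 (distinct irreducibles are orthogonal).

Argument: Compute term by term over conjugacy classes (|C| * chi_4(C) * conj(chi_5(C))):
  1*(1)*conj(2) + 1*(-1)*conj(-2) + 2*(-1)*conj(1) + 2*(1)*conj(-1) + 3*(-1)*conj(0) + 3*(1)*conj(0)
  = (2) + (2) + (-2) + (-2) + (0) + (0)
  = 0.
Dividing by |G| = 12 gives 0/12 = 0, matching the row-orthogonality relation <chi_4, chi_5> = [chi_4 = chi_5].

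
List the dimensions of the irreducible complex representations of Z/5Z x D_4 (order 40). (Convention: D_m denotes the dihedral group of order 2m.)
Dimensions: 1, 1, 1, 1, 1, 1, 1, 1, 1, 1, 1, 1, 1, 1, 1, 1, 1, 1, 1, 1, 2, 2, 2, 2, 2

Reasoning: There are 25 irreducibles (= number of conjugacy classes). Their dimensions d_i satisfy sum d_i^2 = |G| = 40: 1 + 1 + 1 + 1 + 1 + 1 + 1 + 1 + 1 + 1 + 1 + 1 + 1 + 1 + 1 + 1 + 1 + 1 + 1 + 1 + 4 + 4 + 4 + 4 + 4 = 40. (For the product with Z/5Z: each of the 5 1-dim characters of Z/5Z tensors with each irrep of D_4, giving 5 copies of each D_4-dimension.)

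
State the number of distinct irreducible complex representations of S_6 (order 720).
11

Solution. The number of irreducible complex representations of a finite group equals its number of conjugacy classes. Conjugacy classes in S_6 correspond to cycle types, i.e. partitions of 6; there are p(6) = 11 of them, so S_6 (order 720) has exactly 11 irreducible complex representations.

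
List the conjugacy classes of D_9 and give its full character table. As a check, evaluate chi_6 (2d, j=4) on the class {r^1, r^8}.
Conjugacy classes: {e} of size 1, {r^1, r^8} of size 2, {r^2, r^7} of size 2, {r^3, r^6} of size 2, {r^4, r^5} of size 2, {s, sr, ..., sr^8} of size 9.
Character table:
  irrep \ class              {e} (size 1)  {r^1, r^8} (size 2)  {r^2, r^7} (size 2)  {r^3, r^6} (size 2)  {r^4, r^5} (size 2)  {s, sr, ..., sr^8} (size 9)
  chi_1 (triv)               1             1                    1                    1                    1                    1                          
  chi_2 (sign: r->1, s->-1)  1             1                    1                    1                    1                    -1                         
  chi_3 (2d, j=1)            2             2*cos(2*pi/9)        2*cos(4*pi/9)        -1                   -2*cos(pi/9)         0                          
  chi_4 (2d, j=2)            2             2*cos(4*pi/9)        -2*cos(pi/9)         -1                   2*cos(2*pi/9)        0                          
  chi_5 (2d, j=3)            2             -1                   -1                   2                    -1                   0                          
  chi_6 (2d, j=4)            2             -2*cos(pi/9)         2*cos(2*pi/9)        -1                   2*cos(4*pi/9)        0                          

Spot check: chi_6 (2d, j=4) on {r^1, r^8} = -2*cos(pi/9).

Justification: D_9 has order 2*9 = 18 with 6 conjugacy classes, hence 6 irreducibles. Sum of squared dims 1 + 1 + 4 + 4 + 4 + 4 = 18 = |G|. Linear characters come from the abelianisation; the 2-dimensional irreps have character r^k -> 2*cos(2*pi*j*k/9), reflections -> 0.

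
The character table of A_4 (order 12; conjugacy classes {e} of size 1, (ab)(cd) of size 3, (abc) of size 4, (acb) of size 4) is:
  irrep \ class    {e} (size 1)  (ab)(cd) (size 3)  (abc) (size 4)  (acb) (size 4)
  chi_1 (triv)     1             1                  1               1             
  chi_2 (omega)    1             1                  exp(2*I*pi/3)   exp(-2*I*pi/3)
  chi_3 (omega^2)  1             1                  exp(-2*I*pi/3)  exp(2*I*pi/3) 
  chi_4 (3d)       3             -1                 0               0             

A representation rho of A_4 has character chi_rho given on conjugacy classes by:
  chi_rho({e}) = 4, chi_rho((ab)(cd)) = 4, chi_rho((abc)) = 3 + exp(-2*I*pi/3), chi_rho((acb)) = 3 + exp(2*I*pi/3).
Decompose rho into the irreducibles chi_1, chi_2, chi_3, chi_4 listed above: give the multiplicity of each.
Multiplicities: chi_1: 3, chi_2: 0, chi_3: 1, chi_4: 0.

Why: Use <chi_rho, chi> = (1/|G|) sum_C |C| * chi_rho(C) * conj(chi(C)) with |G| = 12 for each irreducible chi in the table:
  <chi_rho, chi_1> = (1/12)[1*(4)*conj(1) + 3*(4)*conj(1) + 4*(3 + exp(-2*I*pi/3))*conj(1) + 4*(3 + exp(2*I*pi/3))*conj(1)]
      = (1/12)[(4) + (12) + (12 + 4*exp(-2*I*pi/3)) + (12 + 4*exp(2*I*pi/3))] = 36/12 = 3
  <chi_rho, chi_2> = (1/12)[1*(4)*conj(1) + 3*(4)*conj(1) + 4*(3 + exp(-2*I*pi/3))*conj(exp(2*I*pi/3)) + 4*(3 + exp(2*I*pi/3))*conj(exp(-2*I*pi/3))]
      = (1/12)[(4) + (12) + (12*exp(-2*I*pi/3) + 4*exp(2*I*pi/3)) + (4*exp(-2*I*pi/3) + 12*exp(2*I*pi/3))] = 0/12 = 0
  <chi_rho, chi_3> = (1/12)[1*(4)*conj(1) + 3*(4)*conj(1) + 4*(3 + exp(-2*I*pi/3))*conj(exp(-2*I*pi/3)) + 4*(3 + exp(2*I*pi/3))*conj(exp(2*I*pi/3))]
      = (1/12)[(4) + (12) + (4 + 12*exp(2*I*pi/3)) + (4 + 12*exp(-2*I*pi/3))] = 12/12 = 1
  <chi_rho, chi_4> = (1/12)[1*(4)*conj(3) + 3*(4)*conj(-1) + 4*(3 + exp(-2*I*pi/3))*conj(0) + 4*(3 + exp(2*I*pi/3))*conj(0)]
      = (1/12)[(12) + (-12) + (0) + (0)] = 0/12 = 0
(Exp terms are combined using exp(i*s)*conj(exp(i*t)) = exp(i*(s-t)), and sums of them are collapsed using the identity that for every m > 1 the m distinct m-th roots of unity sum to 0, e.g. 1 + exp(2*I*pi/3) + exp(-2*I*pi/3) = 0.)
Dimension check: dim(rho) = sum (mult * dim) = 3*1 + 0*1 + 1*1 + 0*3 = 4 = chi_rho(e) = 4.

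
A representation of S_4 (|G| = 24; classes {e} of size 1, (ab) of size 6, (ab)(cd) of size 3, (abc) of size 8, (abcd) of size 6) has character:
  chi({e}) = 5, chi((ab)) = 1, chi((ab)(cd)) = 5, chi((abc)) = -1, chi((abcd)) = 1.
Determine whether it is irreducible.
Not irreducible (reducible): <chi, chi> = 5 > 1.

Justification: <chi, chi> = (1/|G|) sum_C |C| * |chi(C)|^2 = (1/24)[1*|5|^2 + 6*|1|^2 + 3*|5|^2 + 8*|-1|^2 + 6*|1|^2]
  = (1/24)[(25) + (6) + (75) + (8) + (6)] = 120/24 = 5.
A character is irreducible iff <chi, chi> = 1, so this representation is reducible.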